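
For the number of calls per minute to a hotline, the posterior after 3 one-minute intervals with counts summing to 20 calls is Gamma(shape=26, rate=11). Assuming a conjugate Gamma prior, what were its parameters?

Gamma(shape=6, rate=8)

Gamma–Poisson conjugacy: posterior shape = α + Σxᵢ, posterior rate = β + n.
So α = 26 − 20 = 6 and β = 11 − 3 = 8.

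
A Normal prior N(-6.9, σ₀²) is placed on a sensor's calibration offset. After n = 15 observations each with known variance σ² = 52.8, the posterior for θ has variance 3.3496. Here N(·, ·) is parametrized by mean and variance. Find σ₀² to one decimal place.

For the Normal–Normal model with known σ², precisions add: τ_n = τ₀ + n/σ².
So 1/σ₀² = 1/3.3496 − 15/52.8 = 0.298543 − 0.284091 = 0.014452.
Hence σ₀² = 1/0.014452 ≈ 69.2.

σ₀² = 69.2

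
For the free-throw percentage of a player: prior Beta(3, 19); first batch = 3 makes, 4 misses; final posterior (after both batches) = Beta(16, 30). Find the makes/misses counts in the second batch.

10 makes and 7 misses

Because Beta–binomial updating is additive in the counts, the combined data contributed (α_post−α_prior, β_post−β_prior) successes and failures.
Total across both batches: 16−3=13 makes, 30−19=11 misses.
Subtract the first batch: 13−3=10 makes and 11−4=7 misses.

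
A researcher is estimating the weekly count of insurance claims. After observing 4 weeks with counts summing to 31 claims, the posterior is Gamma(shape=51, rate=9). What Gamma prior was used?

Gamma–Poisson conjugacy: posterior shape = α + Σxᵢ, posterior rate = β + n.
So α = 51 − 31 = 20 and β = 9 − 4 = 5.

Gamma(shape=20, rate=5)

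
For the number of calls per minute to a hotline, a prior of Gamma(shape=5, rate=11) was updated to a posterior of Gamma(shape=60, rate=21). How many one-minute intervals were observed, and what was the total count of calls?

Gamma–Poisson conjugacy: posterior shape = α + Σxᵢ, posterior rate = β + n.
Matching: Σxᵢ = 60 − 5 = 55 and n = 21 − 11 = 10.

n = 10 one-minute intervals with total 55 calls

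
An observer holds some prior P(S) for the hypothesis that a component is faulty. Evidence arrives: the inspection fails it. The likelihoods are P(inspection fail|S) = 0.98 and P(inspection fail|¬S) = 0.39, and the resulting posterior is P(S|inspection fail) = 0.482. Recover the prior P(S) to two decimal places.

P(S) = 0.27

In odds form, posterior odds = prior odds × likelihood ratio, so prior odds = posterior odds ÷ LR.
Posterior odds = 0.482/(1−0.482) = 0.9305. LR = 0.98/0.39 = 2.5128.
Prior odds = 0.9305/2.5128 = 0.3703, so P(S) = 0.3703/(1+0.3703) ≈ 0.27.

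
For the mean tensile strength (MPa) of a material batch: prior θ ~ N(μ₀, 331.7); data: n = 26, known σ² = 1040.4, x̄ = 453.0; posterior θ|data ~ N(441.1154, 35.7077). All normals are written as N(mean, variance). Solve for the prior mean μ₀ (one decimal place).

The posterior mean is a precision-weighted average: μ_n = (τ₀μ₀ + τ_data·x̄)/(τ₀+τ_data), with τ₀=1/σ₀² and τ_data=n/σ².
Here τ₀ = 1/331.7 = 0.003015 and τ_data = 26/1040.4 = 0.024990, so τ_n = 0.028005.
Rearranging for μ₀: μ₀ = (μ_n·τ_n − τ_data·x̄)/τ₀ = (441.1154·0.028005 − 0.024990·453.0) / 0.003015 = 1.032967/0.003015 ≈ 342.6.

μ₀ = 342.6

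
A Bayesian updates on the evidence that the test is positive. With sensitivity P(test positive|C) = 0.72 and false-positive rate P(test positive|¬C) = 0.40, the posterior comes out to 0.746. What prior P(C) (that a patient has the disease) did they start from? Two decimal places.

P(C) = 0.62

Bayes' rule in odds form gives O(C|E) = O(C)·[P(E|C)/P(E|¬C)], hence O(C) = O(C|E)/LR.
Posterior odds = 0.746/(1−0.746) = 2.9370. LR = 0.72/0.40 = 1.8000.
Prior odds = 2.9370/1.8000 = 1.6317, so P(C) = 1.6317/(1+1.6317) ≈ 0.62.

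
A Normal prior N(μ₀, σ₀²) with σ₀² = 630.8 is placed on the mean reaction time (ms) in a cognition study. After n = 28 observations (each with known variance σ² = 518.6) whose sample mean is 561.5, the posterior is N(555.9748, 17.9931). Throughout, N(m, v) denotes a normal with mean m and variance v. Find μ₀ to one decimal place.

μ₀ = 367.8

The posterior mean is a precision-weighted average: μ_n = (τ₀μ₀ + τ_data·x̄)/(τ₀+τ_data), with τ₀=1/σ₀² and τ_data=n/σ².
Here τ₀ = 1/630.8 = 0.001585 and τ_data = 28/518.6 = 0.053992, so τ_n = 0.055577.
Rearranging for μ₀: μ₀ = (μ_n·τ_n − τ_data·x̄)/τ₀ = (555.9748·0.055577 − 0.053992·561.5) / 0.001585 = 0.582903/0.001585 ≈ 367.8.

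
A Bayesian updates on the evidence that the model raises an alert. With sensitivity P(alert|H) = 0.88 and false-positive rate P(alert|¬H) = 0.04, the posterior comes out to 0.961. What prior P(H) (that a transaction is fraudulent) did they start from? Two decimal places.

Bayes' rule in odds form gives O(H|E) = O(H)·[P(E|H)/P(E|¬H)], hence O(H) = O(H|E)/LR.
Posterior odds = 0.961/(1−0.961) = 24.6410. LR = 0.88/0.04 = 22.0000.
Prior odds = 24.6410/22.0000 = 1.1200, so P(H) = 1.1200/(1+1.1200) ≈ 0.53.

P(H) = 0.53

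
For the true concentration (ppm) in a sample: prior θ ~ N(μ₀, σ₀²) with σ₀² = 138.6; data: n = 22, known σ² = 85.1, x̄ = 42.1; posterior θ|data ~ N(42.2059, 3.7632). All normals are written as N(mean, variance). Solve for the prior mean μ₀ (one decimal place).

The posterior mean is a precision-weighted average: μ_n = (τ₀μ₀ + τ_data·x̄)/(τ₀+τ_data), with τ₀=1/σ₀² and τ_data=n/σ².
Here τ₀ = 1/138.6 = 0.007215 and τ_data = 22/85.1 = 0.258519, so τ_n = 0.265734.
Rearranging for μ₀: μ₀ = (μ_n·τ_n − τ_data·x̄)/τ₀ = (42.2059·0.265734 − 0.258519·42.1) / 0.007215 = 0.331893/0.007215 ≈ 46.0.

μ₀ = 46.0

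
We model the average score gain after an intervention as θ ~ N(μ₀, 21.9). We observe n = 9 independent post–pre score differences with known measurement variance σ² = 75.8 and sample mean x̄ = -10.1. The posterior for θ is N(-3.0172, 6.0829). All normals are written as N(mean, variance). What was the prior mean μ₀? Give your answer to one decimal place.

With known observation variance, the Normal–Normal posterior has precision τ_n = τ₀ + n/σ² and mean μ_n = (τ₀μ₀ + (n/σ²)x̄)/τ_n.
Here τ₀ = 1/21.9 = 0.045662 and τ_data = 9/75.8 = 0.118734, so τ_n = 0.164396.
Rearranging for μ₀: μ₀ = (μ_n·τ_n − τ_data·x̄)/τ₀ = (-3.0172·0.164396 − 0.118734·-10.1) / 0.045662 = 0.703198/0.045662 ≈ 15.4.

μ₀ = 15.4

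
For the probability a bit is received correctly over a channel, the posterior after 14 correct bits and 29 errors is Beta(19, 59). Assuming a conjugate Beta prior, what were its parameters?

A Beta(α, β) prior with s successes and f failures in binomial data gives a Beta(α+s, β+f) posterior.
Subtract the data counts: 19−14=5, 59−29=30.

Beta(5, 30)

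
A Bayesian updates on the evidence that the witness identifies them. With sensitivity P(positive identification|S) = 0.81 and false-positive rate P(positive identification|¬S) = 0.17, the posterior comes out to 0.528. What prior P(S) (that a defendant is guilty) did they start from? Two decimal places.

P(S) = 0.19

Bayes' rule in odds form gives O(S|E) = O(S)·[P(E|S)/P(E|¬S)], hence O(S) = O(S|E)/LR.
Posterior odds = 0.528/(1−0.528) = 1.1186. LR = 0.81/0.17 = 4.7647.
Prior odds = 1.1186/4.7647 = 0.2348, so P(S) = 0.2348/(1+0.2348) ≈ 0.19.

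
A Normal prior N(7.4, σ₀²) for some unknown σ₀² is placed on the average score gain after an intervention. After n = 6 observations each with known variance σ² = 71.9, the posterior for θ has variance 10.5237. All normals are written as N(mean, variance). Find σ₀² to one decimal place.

σ₀² = 86.4

For the Normal–Normal model with known σ², precisions add: τ_n = τ₀ + n/σ².
So 1/σ₀² = 1/10.5237 − 6/71.9 = 0.095024 − 0.083449 = 0.011575.
Hence σ₀² = 1/0.011575 ≈ 86.4.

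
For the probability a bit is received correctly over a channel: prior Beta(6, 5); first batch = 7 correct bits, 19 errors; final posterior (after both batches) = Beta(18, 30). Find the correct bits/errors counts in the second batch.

5 correct bits and 6 errors

Sequential conjugate updates are equivalent to a single update on the pooled data, so total successes = posterior α − prior α and total failures = posterior β − prior β.
Total across both batches: 18−6=12 correct bits, 30−5=25 errors.
Subtract the first batch: 12−7=5 correct bits and 25−19=6 errors.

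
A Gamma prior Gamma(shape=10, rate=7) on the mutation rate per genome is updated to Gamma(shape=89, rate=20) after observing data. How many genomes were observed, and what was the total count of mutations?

A Gamma(α, β) prior (rate parametrization) on a Poisson rate with n observations summing to S gives posterior Gamma(α+S, β+n).
Matching: Σxᵢ = 89 − 10 = 79 and n = 20 − 7 = 13.

n = 13 genomes with total 79 mutations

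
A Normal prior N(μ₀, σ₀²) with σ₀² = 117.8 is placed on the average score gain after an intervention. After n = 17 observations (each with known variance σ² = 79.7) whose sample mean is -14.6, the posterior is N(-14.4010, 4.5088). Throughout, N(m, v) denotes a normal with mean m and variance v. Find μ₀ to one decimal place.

μ₀ = -9.4

The posterior mean is a precision-weighted average: μ_n = (τ₀μ₀ + τ_data·x̄)/(τ₀+τ_data), with τ₀=1/σ₀² and τ_data=n/σ².
Here τ₀ = 1/117.8 = 0.008489 and τ_data = 17/79.7 = 0.213300, so τ_n = 0.221789.
Rearranging for μ₀: μ₀ = (μ_n·τ_n − τ_data·x̄)/τ₀ = (-14.4010·0.221789 − 0.213300·-14.6) / 0.008489 = -0.079803/0.008489 ≈ -9.4.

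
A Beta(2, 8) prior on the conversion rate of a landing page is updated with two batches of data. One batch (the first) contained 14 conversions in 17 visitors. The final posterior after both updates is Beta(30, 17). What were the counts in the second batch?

Because Beta–binomial updating is additive in the counts, the combined data contributed (α_post−α_prior, β_post−β_prior) successes and failures.
Total across both batches: 30−2=28 conversions, 17−8=9 bounces.
Subtract the first batch: 28−14=14 conversions and 9−3=6 bounces.

14 conversions and 6 bounces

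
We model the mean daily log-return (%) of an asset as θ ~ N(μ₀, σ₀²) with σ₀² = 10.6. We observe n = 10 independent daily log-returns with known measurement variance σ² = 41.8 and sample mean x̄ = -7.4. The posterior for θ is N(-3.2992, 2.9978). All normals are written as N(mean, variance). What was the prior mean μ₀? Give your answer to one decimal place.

μ₀ = 7.1

With known observation variance, the Normal–Normal posterior has precision τ_n = τ₀ + n/σ² and mean μ_n = (τ₀μ₀ + (n/σ²)x̄)/τ_n.
Here τ₀ = 1/10.6 = 0.094340 and τ_data = 10/41.8 = 0.239234, so τ_n = 0.333574.
Rearranging for μ₀: μ₀ = (μ_n·τ_n − τ_data·x̄)/τ₀ = (-3.2992·0.333574 − 0.239234·-7.4) / 0.094340 = 0.669804/0.094340 ≈ 7.1.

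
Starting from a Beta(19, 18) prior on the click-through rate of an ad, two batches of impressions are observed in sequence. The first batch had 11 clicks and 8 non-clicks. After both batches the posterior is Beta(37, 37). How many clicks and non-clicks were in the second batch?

Sequential conjugate updates are equivalent to a single update on the pooled data, so total successes = posterior α − prior α and total failures = posterior β − prior β.
Total across both batches: 37−19=18 clicks, 37−18=19 non-clicks.
Subtract the first batch: 18−11=7 clicks and 19−8=11 non-clicks.

7 clicks and 11 non-clicks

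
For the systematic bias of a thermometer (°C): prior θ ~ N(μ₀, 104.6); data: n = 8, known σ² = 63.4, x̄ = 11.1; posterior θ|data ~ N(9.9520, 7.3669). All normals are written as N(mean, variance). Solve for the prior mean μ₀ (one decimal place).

The posterior mean is a precision-weighted average: μ_n = (τ₀μ₀ + τ_data·x̄)/(τ₀+τ_data), with τ₀=1/σ₀² and τ_data=n/σ².
Here τ₀ = 1/104.6 = 0.009560 and τ_data = 8/63.4 = 0.126183, so τ_n = 0.135743.
Rearranging for μ₀: μ₀ = (μ_n·τ_n − τ_data·x̄)/τ₀ = (9.9520·0.135743 − 0.126183·11.1) / 0.009560 = -0.049717/0.009560 ≈ -5.2.

μ₀ = -5.2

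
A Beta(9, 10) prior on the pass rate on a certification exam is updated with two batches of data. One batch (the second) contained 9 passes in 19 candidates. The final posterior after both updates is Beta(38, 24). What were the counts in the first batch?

Sequential conjugate updates are equivalent to a single update on the pooled data, so total successes = posterior α − prior α and total failures = posterior β − prior β.
Total across both batches: 38−9=29 passes, 24−10=14 failures.
Subtract the second batch: 29−9=20 passes and 14−10=4 failures.

20 passes and 4 failures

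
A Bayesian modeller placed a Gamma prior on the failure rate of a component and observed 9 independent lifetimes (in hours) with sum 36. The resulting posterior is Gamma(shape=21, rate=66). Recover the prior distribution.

For an exponential likelihood with a Gamma(α, β) prior on the rate, n observations with total T give posterior Gamma(α+n, β+T).
So α = 21 − 9 = 12 and β = 66 − 36 = 30.

Gamma(shape=12, rate=30)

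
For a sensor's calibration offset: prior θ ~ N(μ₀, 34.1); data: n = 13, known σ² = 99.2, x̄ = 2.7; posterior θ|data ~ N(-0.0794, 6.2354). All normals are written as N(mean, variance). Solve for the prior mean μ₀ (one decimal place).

μ₀ = -12.5

With known observation variance, the Normal–Normal posterior has precision τ_n = τ₀ + n/σ² and mean μ_n = (τ₀μ₀ + (n/σ²)x̄)/τ_n.
Here τ₀ = 1/34.1 = 0.029326 and τ_data = 13/99.2 = 0.131048, so τ_n = 0.160374.
Rearranging for μ₀: μ₀ = (μ_n·τ_n − τ_data·x̄)/τ₀ = (-0.0794·0.160374 − 0.131048·2.7) / 0.029326 = -0.366563/0.029326 ≈ -12.5.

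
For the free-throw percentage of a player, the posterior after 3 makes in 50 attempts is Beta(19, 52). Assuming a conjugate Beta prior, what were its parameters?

Beta is conjugate to the binomial likelihood: posterior = Beta(a+s, b+f).
So a = 19 − 3 = 16 and b = 52 − 47 = 5.

Beta(16, 5)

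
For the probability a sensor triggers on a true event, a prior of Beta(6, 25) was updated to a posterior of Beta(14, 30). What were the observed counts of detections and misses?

Beta is conjugate to the binomial likelihood: posterior = Beta(α+s, β+f).
So s = 14 − 6 = 8 and f = 30 − 25 = 5.

8 detections and 5 misses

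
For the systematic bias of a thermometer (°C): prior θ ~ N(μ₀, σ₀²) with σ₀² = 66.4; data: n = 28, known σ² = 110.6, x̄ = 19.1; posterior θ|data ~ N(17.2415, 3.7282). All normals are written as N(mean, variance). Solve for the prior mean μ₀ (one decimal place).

μ₀ = -14.0

The posterior mean is a precision-weighted average: μ_n = (τ₀μ₀ + τ_data·x̄)/(τ₀+τ_data), with τ₀=1/σ₀² and τ_data=n/σ².
Here τ₀ = 1/66.4 = 0.015060 and τ_data = 28/110.6 = 0.253165, so τ_n = 0.268225.
Rearranging for μ₀: μ₀ = (μ_n·τ_n − τ_data·x̄)/τ₀ = (17.2415·0.268225 − 0.253165·19.1) / 0.015060 = -0.210850/0.015060 ≈ -14.0.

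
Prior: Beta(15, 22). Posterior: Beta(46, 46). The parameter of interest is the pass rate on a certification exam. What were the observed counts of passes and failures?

31 passes and 24 failures

A Beta(a, b) prior with s successes and f failures in binomial data gives a Beta(a+s, b+f) posterior.
Match parameters: s=46−15=31, f=46−22=24.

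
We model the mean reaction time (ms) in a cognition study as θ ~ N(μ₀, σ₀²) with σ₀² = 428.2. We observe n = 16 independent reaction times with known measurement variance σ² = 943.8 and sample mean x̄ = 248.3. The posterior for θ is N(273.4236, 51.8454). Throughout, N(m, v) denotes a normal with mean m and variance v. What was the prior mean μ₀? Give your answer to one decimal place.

μ₀ = 455.8

With known observation variance, the Normal–Normal posterior has precision τ_n = τ₀ + n/σ² and mean μ_n = (τ₀μ₀ + (n/σ²)x̄)/τ_n.
Here τ₀ = 1/428.2 = 0.002335 and τ_data = 16/943.8 = 0.016953, so τ_n = 0.019288.
Rearranging for μ₀: μ₀ = (μ_n·τ_n − τ_data·x̄)/τ₀ = (273.4236·0.019288 − 0.016953·248.3) / 0.002335 = 1.064364/0.002335 ≈ 455.8.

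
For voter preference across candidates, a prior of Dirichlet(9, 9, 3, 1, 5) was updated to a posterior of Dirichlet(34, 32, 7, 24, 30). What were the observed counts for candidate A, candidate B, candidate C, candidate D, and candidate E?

For a Dirichlet(α) prior with multinomial counts c, the posterior is Dirichlet(α + c) componentwise.
Counts are posterior − prior componentwise: 34−9=25, 32−9=23, 7−3=4, 24−1=23, 30−5=25.

counts (25, 23, 4, 23, 25)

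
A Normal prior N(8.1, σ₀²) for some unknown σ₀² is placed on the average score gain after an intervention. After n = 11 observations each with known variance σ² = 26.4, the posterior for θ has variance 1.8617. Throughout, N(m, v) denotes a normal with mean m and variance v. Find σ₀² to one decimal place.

σ₀² = 8.3

Posterior precision equals prior precision plus data precision: 1/σ_n² = 1/σ₀² + n/σ².
So 1/σ₀² = 1/1.8617 − 11/26.4 = 0.537143 − 0.416667 = 0.120476.
Hence σ₀² = 1/0.120476 ≈ 8.3.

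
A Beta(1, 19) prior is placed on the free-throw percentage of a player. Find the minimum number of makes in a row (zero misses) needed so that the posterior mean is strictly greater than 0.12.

After k makes and 0 misses the posterior is Beta(1+k, 19), with mean (1+k)/(1+19+k).
Set (1+k)/(20+k) > 0.12 and solve: k > (0.12·20 − 1)/(1 − 0.12) = 1.591.
The smallest integer exceeding 1.591 is 2.

k = 2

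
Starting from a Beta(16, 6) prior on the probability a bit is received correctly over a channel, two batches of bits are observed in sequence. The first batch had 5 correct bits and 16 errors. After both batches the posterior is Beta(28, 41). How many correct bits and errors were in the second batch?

7 correct bits and 19 errors

Because Beta–binomial updating is additive in the counts, the combined data contributed (α_post−α_prior, β_post−β_prior) successes and failures.
Total across both batches: 28−16=12 correct bits, 41−6=35 errors.
Subtract the first batch: 12−5=7 correct bits and 35−16=19 errors.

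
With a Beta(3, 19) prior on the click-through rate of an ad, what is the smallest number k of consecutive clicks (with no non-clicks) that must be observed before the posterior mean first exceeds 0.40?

k = 10

After k clicks and 0 non-clicks the posterior is Beta(3+k, 19), with mean (3+k)/(3+19+k).
Set (3+k)/(22+k) > 0.40 and solve: k > (0.40·22 − 3)/(1 − 0.40) = 9.667.
The smallest integer exceeding 9.667 is 10, and checking k=10: (13)/(32) = 0.4062 > 0.40.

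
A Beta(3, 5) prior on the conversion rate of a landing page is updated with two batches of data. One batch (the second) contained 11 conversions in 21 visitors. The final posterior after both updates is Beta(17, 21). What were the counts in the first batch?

3 conversions and 6 bounces

Because Beta–binomial updating is additive in the counts, the combined data contributed (α_post−α_prior, β_post−β_prior) successes and failures.
Total across both batches: 17−3=14 conversions, 21−5=16 bounces.
Subtract the second batch: 14−11=3 conversions and 16−10=6 bounces.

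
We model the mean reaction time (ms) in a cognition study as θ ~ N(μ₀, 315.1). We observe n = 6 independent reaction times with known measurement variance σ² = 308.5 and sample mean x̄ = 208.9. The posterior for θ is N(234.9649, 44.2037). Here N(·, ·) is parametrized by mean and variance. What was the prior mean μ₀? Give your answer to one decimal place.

μ₀ = 394.7

With known observation variance, the Normal–Normal posterior has precision τ_n = τ₀ + n/σ² and mean μ_n = (τ₀μ₀ + (n/σ²)x̄)/τ_n.
Here τ₀ = 1/315.1 = 0.003174 and τ_data = 6/308.5 = 0.019449, so τ_n = 0.022623.
Rearranging for μ₀: μ₀ = (μ_n·τ_n − τ_data·x̄)/τ₀ = (234.9649·0.022623 − 0.019449·208.9) / 0.003174 = 1.252715/0.003174 ≈ 394.7.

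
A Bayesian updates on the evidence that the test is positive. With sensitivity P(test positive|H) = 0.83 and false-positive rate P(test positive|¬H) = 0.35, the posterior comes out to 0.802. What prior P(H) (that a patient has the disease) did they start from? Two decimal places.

P(H) = 0.63

In odds form, posterior odds = prior odds × likelihood ratio, so prior odds = posterior odds ÷ LR.
Posterior odds = 0.802/(1−0.802) = 4.0505. LR = 0.83/0.35 = 2.3714.
Prior odds = 4.0505/2.3714 = 1.7081, so P(H) = 1.7081/(1+1.7081) ≈ 0.63.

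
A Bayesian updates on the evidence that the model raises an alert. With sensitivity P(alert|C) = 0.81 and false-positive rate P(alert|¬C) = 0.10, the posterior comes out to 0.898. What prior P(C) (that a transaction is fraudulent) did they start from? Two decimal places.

P(C) = 0.52

In odds form, posterior odds = prior odds × likelihood ratio, so prior odds = posterior odds ÷ LR.
Posterior odds = 0.898/(1−0.898) = 8.8039. LR = 0.81/0.10 = 8.1000.
Prior odds = 8.8039/8.1000 = 1.0869, so P(C) = 1.0869/(1+1.0869) ≈ 0.52.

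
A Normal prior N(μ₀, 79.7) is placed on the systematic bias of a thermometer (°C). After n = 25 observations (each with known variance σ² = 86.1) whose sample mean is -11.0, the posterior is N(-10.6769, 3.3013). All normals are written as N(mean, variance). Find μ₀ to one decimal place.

μ₀ = -3.2

The posterior mean is a precision-weighted average: μ_n = (τ₀μ₀ + τ_data·x̄)/(τ₀+τ_data), with τ₀=1/σ₀² and τ_data=n/σ².
Here τ₀ = 1/79.7 = 0.012547 and τ_data = 25/86.1 = 0.290360, so τ_n = 0.302907.
Rearranging for μ₀: μ₀ = (μ_n·τ_n − τ_data·x̄)/τ₀ = (-10.6769·0.302907 − 0.290360·-11.0) / 0.012547 = -0.040148/0.012547 ≈ -3.2.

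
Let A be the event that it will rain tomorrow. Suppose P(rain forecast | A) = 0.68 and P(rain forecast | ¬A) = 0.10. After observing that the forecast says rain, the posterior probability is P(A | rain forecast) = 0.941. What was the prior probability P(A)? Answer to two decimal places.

P(A) = 0.70

Bayes' rule in odds form gives O(A|E) = O(A)·[P(E|A)/P(E|¬A)], hence O(A) = O(A|E)/LR.
Posterior odds = 0.941/(1−0.941) = 15.9492. LR = 0.68/0.10 = 6.8000.
Prior odds = 15.9492/6.8000 = 2.3455, so P(A) = 2.3455/(1+2.3455) ≈ 0.70.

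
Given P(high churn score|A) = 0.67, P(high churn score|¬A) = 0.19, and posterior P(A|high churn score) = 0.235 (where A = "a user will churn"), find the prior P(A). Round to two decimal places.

Bayes' rule in odds form gives O(A|E) = O(A)·[P(E|A)/P(E|¬A)], hence O(A) = O(A|E)/LR.
Posterior odds = 0.235/(1−0.235) = 0.3072. LR = 0.67/0.19 = 3.5263.
Prior odds = 0.3072/3.5263 = 0.0871, so P(A) = 0.0871/(1+0.0871) ≈ 0.08.

P(A) = 0.08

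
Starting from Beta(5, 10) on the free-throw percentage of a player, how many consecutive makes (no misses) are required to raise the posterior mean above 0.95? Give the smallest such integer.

After k makes and 0 misses the posterior is Beta(5+k, 10), with mean (5+k)/(5+10+k).
Set (5+k)/(15+k) > 0.95 and solve: k > (0.95·15 − 5)/(1 − 0.95) = 185.000.
The smallest integer exceeding 185.000 is 186, and checking k=186: (191)/(201) = 0.9502 > 0.95.

k = 186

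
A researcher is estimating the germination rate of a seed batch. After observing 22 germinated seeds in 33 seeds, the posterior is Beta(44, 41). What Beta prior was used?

Beta(22, 30)

Under Beta–binomial conjugacy the posterior parameters are (a+s, b+f).
So a = 44 − 22 = 22 and b = 41 − 11 = 30.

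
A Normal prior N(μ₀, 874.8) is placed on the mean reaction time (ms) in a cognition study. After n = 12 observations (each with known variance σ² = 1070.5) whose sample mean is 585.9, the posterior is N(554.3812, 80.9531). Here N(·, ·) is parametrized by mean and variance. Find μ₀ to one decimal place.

With known observation variance, the Normal–Normal posterior has precision τ_n = τ₀ + n/σ² and mean μ_n = (τ₀μ₀ + (n/σ²)x̄)/τ_n.
Here τ₀ = 1/874.8 = 0.001143 and τ_data = 12/1070.5 = 0.011210, so τ_n = 0.012353.
Rearranging for μ₀: μ₀ = (μ_n·τ_n − τ_data·x̄)/τ₀ = (554.3812·0.012353 − 0.011210·585.9) / 0.001143 = 0.280332/0.001143 ≈ 245.3.

μ₀ = 245.3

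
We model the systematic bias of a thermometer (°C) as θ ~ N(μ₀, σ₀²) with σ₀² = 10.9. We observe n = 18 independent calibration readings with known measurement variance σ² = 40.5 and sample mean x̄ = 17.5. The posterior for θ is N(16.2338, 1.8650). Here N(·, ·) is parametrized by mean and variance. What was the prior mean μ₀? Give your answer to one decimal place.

μ₀ = 10.1

With known observation variance, the Normal–Normal posterior has precision τ_n = τ₀ + n/σ² and mean μ_n = (τ₀μ₀ + (n/σ²)x̄)/τ_n.
Here τ₀ = 1/10.9 = 0.091743 and τ_data = 18/40.5 = 0.444444, so τ_n = 0.536187.
Rearranging for μ₀: μ₀ = (μ_n·τ_n − τ_data·x̄)/τ₀ = (16.2338·0.536187 − 0.444444·17.5) / 0.091743 = 0.926583/0.091743 ≈ 10.1.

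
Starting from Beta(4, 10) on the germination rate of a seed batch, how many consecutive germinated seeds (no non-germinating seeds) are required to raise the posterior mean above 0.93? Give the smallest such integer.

After k germinated seeds and 0 non-germinating seeds the posterior is Beta(4+k, 10), with mean (4+k)/(4+10+k).
Set (4+k)/(14+k) > 0.93 and solve: k > (0.93·14 − 4)/(1 − 0.93) = 128.857.
The smallest integer exceeding 128.857 is 129, and checking k=129: (133)/(143) = 0.9301 > 0.93.

k = 129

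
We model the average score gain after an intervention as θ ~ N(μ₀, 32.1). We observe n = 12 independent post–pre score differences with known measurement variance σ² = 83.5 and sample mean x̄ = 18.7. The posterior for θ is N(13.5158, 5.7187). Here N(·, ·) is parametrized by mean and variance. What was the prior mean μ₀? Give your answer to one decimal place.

μ₀ = -10.4

The posterior mean is a precision-weighted average: μ_n = (τ₀μ₀ + τ_data·x̄)/(τ₀+τ_data), with τ₀=1/σ₀² and τ_data=n/σ².
Here τ₀ = 1/32.1 = 0.031153 and τ_data = 12/83.5 = 0.143713, so τ_n = 0.174866.
Rearranging for μ₀: μ₀ = (μ_n·τ_n − τ_data·x̄)/τ₀ = (13.5158·0.174866 − 0.143713·18.7) / 0.031153 = -0.323979/0.031153 ≈ -10.4.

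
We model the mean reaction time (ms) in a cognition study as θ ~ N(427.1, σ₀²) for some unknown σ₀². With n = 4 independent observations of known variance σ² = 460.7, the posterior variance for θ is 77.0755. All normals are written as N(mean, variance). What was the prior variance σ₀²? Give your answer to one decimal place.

σ₀² = 233.0

For the Normal–Normal model with known σ², precisions add: τ_n = τ₀ + n/σ².
So 1/σ₀² = 1/77.0755 − 4/460.7 = 0.012974 − 0.008682 = 0.004292.
Hence σ₀² = 1/0.004292 ≈ 233.0.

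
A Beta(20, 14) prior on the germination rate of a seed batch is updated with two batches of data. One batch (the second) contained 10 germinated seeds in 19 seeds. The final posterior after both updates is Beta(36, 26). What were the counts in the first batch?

6 germinated seeds and 3 non-germinating seeds

Sequential conjugate updates are equivalent to a single update on the pooled data, so total successes = posterior α − prior α and total failures = posterior β − prior β.
Total across both batches: 36−20=16 germinated seeds, 26−14=12 non-germinating seeds.
Subtract the second batch: 16−10=6 germinated seeds and 12−9=3 non-germinating seeds.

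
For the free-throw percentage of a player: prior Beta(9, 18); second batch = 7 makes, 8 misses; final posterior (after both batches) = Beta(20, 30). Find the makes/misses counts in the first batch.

4 makes and 4 misses

Because Beta–binomial updating is additive in the counts, the combined data contributed (α_post−α_prior, β_post−β_prior) successes and failures.
Total across both batches: 20−9=11 makes, 30−18=12 misses.
Subtract the second batch: 11−7=4 makes and 12−8=4 misses.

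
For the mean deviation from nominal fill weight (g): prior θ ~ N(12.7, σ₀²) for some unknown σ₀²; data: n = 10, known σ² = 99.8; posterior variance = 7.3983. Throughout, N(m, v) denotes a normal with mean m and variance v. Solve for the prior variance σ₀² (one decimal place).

σ₀² = 28.6

For the Normal–Normal model with known σ², precisions add: τ_n = τ₀ + n/σ².
So 1/σ₀² = 1/7.3983 − 10/99.8 = 0.135166 − 0.100200 = 0.034966.
Hence σ₀² = 1/0.034966 ≈ 28.6.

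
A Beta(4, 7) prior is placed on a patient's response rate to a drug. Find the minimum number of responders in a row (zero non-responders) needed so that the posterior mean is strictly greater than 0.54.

k = 5

After k responders and 0 non-responders the posterior is Beta(4+k, 7), with mean (4+k)/(4+7+k).
Set (4+k)/(11+k) > 0.54 and solve: k > (0.54·11 − 4)/(1 − 0.54) = 4.217.
The smallest integer exceeding 4.217 is 5, and checking k=5: (9)/(16) = 0.5625 > 0.54.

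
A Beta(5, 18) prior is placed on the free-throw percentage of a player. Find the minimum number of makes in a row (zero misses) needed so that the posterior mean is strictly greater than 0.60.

After k makes and 0 misses the posterior is Beta(5+k, 18), with mean (5+k)/(5+18+k).
Set (5+k)/(23+k) > 0.60 and solve: k > (0.60·23 − 5)/(1 − 0.60) = 22.000.
The smallest integer exceeding 22.000 is 23, and checking k=23: (28)/(46) = 0.6087 > 0.60.

k = 23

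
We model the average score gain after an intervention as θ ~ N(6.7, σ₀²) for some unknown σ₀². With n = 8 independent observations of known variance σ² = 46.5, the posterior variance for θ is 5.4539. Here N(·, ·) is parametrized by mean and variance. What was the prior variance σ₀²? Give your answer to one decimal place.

Posterior precision equals prior precision plus data precision: 1/σ_n² = 1/σ₀² + n/σ².
So 1/σ₀² = 1/5.4539 − 8/46.5 = 0.183355 − 0.172043 = 0.011312.
Hence σ₀² = 1/0.011312 ≈ 88.4.

σ₀² = 88.4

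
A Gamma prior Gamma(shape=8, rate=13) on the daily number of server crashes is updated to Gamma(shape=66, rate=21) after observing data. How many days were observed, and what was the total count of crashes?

A Gamma(α, β) prior (rate parametrization) on a Poisson rate with n observations summing to S gives posterior Gamma(α+S, β+n).
Matching: Σxᵢ = 66 − 8 = 58 and n = 21 − 13 = 8.

n = 8 days with total 58 crashes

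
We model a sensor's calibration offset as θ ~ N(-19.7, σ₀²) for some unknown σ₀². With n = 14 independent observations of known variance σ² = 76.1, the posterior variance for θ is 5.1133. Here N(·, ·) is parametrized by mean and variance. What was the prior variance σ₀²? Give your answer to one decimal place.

σ₀² = 86.2

For the Normal–Normal model with known σ², precisions add: τ_n = τ₀ + n/σ².
So 1/σ₀² = 1/5.1133 − 14/76.1 = 0.195568 − 0.183968 = 0.011600.
Hence σ₀² = 1/0.011600 ≈ 86.2.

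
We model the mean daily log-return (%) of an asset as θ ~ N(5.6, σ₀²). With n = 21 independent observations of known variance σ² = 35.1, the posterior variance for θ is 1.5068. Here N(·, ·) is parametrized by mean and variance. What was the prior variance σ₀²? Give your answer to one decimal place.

σ₀² = 15.3

For the Normal–Normal model with known σ², precisions add: τ_n = τ₀ + n/σ².
So 1/σ₀² = 1/1.5068 − 21/35.1 = 0.663658 − 0.598291 = 0.065367.
Hence σ₀² = 1/0.065367 ≈ 15.3.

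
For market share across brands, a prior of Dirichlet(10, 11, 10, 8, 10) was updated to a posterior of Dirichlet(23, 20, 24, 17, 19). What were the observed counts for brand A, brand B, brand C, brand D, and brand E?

counts (13, 9, 14, 9, 9)

For a Dirichlet(α) prior with multinomial counts c, the posterior is Dirichlet(α + c) componentwise.
Counts are posterior − prior componentwise: 23−10=13, 20−11=9, 24−10=14, 17−8=9, 19−10=9.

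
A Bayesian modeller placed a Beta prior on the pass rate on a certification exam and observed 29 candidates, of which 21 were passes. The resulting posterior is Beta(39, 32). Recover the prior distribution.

Beta is conjugate to the binomial likelihood: posterior = Beta(α+s, β+f).
Subtract the data counts: 39−21=18, 32−8=24.

Beta(18, 24)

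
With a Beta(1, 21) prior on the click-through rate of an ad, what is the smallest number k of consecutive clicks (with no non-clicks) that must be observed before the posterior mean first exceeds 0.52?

After k clicks and 0 non-clicks the posterior is Beta(1+k, 21), with mean (1+k)/(1+21+k).
Set (1+k)/(22+k) > 0.52 and solve: k > (0.52·22 − 1)/(1 − 0.52) = 21.750.
The smallest integer exceeding 21.750 is 22, and checking k=22: (23)/(44) = 0.5227 > 0.52.

k = 22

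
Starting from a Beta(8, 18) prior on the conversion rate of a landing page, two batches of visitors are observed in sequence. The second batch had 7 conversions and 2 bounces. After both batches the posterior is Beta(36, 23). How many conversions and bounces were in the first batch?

21 conversions and 3 bounces

Because Beta–binomial updating is additive in the counts, the combined data contributed (α_post−α_prior, β_post−β_prior) successes and failures.
Total across both batches: 36−8=28 conversions, 23−18=5 bounces.
Subtract the second batch: 28−7=21 conversions and 5−2=3 bounces.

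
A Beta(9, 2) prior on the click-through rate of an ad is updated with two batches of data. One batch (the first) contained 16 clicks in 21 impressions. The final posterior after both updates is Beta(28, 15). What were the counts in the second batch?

Sequential conjugate updates are equivalent to a single update on the pooled data, so total successes = posterior α − prior α and total failures = posterior β − prior β.
Total across both batches: 28−9=19 clicks, 15−2=13 non-clicks.
Subtract the first batch: 19−16=3 clicks and 13−5=8 non-clicks.

3 clicks and 8 non-clicks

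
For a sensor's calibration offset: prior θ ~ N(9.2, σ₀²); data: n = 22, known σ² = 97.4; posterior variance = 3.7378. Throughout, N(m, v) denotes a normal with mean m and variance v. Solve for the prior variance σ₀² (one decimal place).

For the Normal–Normal model with known σ², precisions add: τ_n = τ₀ + n/σ².
So 1/σ₀² = 1/3.7378 − 22/97.4 = 0.267537 − 0.225873 = 0.041664.
Hence σ₀² = 1/0.041664 ≈ 24.0.

σ₀² = 24.0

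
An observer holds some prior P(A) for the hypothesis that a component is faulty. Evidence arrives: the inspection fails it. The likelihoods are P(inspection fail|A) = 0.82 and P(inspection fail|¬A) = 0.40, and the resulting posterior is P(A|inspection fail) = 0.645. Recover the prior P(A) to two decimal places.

In odds form, posterior odds = prior odds × likelihood ratio, so prior odds = posterior odds ÷ LR.
Posterior odds = 0.645/(1−0.645) = 1.8169. LR = 0.82/0.40 = 2.0500.
Prior odds = 1.8169/2.0500 = 0.8863, so P(A) = 0.8863/(1+0.8863) ≈ 0.47.

P(A) = 0.47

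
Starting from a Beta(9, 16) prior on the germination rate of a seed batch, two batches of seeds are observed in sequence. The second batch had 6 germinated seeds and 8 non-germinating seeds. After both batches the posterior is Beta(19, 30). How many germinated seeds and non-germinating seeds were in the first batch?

Sequential conjugate updates are equivalent to a single update on the pooled data, so total successes = posterior α − prior α and total failures = posterior β − prior β.
Total across both batches: 19−9=10 germinated seeds, 30−16=14 non-germinating seeds.
Subtract the second batch: 10−6=4 germinated seeds and 14−8=6 non-germinating seeds.

4 germinated seeds and 6 non-germinating seeds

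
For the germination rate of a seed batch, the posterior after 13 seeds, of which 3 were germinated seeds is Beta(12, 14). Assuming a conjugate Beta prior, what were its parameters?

Under Beta–binomial conjugacy the posterior parameters are (a+s, b+f).
Subtract the data counts: 12−3=9, 14−10=4.

Beta(9, 4)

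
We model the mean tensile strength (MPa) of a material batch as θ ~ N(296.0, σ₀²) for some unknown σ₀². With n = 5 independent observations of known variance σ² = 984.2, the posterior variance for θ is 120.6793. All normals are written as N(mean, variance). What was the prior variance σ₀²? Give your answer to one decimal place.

σ₀² = 311.9

For the Normal–Normal model with known σ², precisions add: τ_n = τ₀ + n/σ².
So 1/σ₀² = 1/120.6793 − 5/984.2 = 0.008286 − 0.005080 = 0.003206.
Hence σ₀² = 1/0.003206 ≈ 311.9.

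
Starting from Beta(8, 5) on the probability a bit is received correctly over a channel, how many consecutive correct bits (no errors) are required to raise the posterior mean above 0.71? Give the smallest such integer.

After k correct bits and 0 errors the posterior is Beta(8+k, 5), with mean (8+k)/(8+5+k).
Set (8+k)/(13+k) > 0.71 and solve: k > (0.71·13 − 8)/(1 − 0.71) = 4.241.
The smallest integer exceeding 4.241 is 5, and checking k=5: (13)/(18) = 0.7222 > 0.71.

k = 5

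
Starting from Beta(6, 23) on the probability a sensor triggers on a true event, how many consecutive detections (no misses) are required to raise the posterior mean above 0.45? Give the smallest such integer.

After k detections and 0 misses the posterior is Beta(6+k, 23), with mean (6+k)/(6+23+k).
Set (6+k)/(29+k) > 0.45 and solve: k > (0.45·29 − 6)/(1 − 0.45) = 12.818.
The smallest integer exceeding 12.818 is 13.

k = 13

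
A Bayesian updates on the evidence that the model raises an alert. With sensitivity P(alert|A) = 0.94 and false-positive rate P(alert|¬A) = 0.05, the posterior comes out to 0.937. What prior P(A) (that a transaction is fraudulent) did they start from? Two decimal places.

P(A) = 0.44

Bayes' rule in odds form gives O(A|E) = O(A)·[P(E|A)/P(E|¬A)], hence O(A) = O(A|E)/LR.
Posterior odds = 0.937/(1−0.937) = 14.8730. LR = 0.94/0.05 = 18.8000.
Prior odds = 14.8730/18.8000 = 0.7911, so P(A) = 0.7911/(1+0.7911) ≈ 0.44.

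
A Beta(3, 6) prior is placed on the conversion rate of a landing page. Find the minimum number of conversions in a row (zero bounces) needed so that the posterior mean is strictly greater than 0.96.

k = 142

After k conversions and 0 bounces the posterior is Beta(3+k, 6), with mean (3+k)/(3+6+k).
Set (3+k)/(9+k) > 0.96 and solve: k > (0.96·9 − 3)/(1 − 0.96) = 141.000.
The smallest integer exceeding 141.000 is 142.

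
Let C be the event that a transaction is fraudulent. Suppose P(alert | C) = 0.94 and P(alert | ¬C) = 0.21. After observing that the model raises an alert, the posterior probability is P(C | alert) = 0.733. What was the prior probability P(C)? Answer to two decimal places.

P(C) = 0.38

Bayes' rule in odds form gives O(C|E) = O(C)·[P(E|C)/P(E|¬C)], hence O(C) = O(C|E)/LR.
Posterior odds = 0.733/(1−0.733) = 2.7453. LR = 0.94/0.21 = 4.4762.
Prior odds = 2.7453/4.4762 = 0.6133, so P(C) = 0.6133/(1+0.6133) ≈ 0.38.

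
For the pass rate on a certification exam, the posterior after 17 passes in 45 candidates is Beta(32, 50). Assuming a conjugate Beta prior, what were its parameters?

Beta(15, 22)

A Beta(a, b) prior with s successes and f failures in binomial data gives a Beta(a+s, b+f) posterior.
Subtract the data counts: 32−17=15, 50−28=22.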